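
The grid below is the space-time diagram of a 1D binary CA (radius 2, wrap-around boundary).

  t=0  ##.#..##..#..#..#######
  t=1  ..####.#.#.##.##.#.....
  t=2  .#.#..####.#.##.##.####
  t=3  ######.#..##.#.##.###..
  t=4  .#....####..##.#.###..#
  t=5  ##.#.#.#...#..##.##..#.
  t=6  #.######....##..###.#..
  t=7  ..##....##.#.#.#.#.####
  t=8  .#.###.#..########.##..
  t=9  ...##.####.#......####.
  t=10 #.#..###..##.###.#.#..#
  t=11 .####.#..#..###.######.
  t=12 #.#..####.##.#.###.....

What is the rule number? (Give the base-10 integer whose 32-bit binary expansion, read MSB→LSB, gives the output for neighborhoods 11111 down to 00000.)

234739209

  ##### -> .   bit 31 = 0  t=0,i=18
  ####. -> .   bit 30 = 0  t=0,i=0
  ###.# -> .   bit 29 = 0  t=0,i=1
  ###.. -> .   bit 28 = 0  t=3,i=20
  ##.## -> #   bit 27 = 1  t=1,i=13
  ##.#. -> #   bit 26 = 1  t=0,i=2
  ##..# -> .   bit 25 = 0  t=0,i=8
  ##... -> #   bit 24 = 1  t=6,i=8
  #.### -> #   bit 23 = 1  t=2,i=19
  #.##. -> #   bit 22 = 1  t=1,i=11
  #.#.# -> #   bit 21 = 1  t=1,i=7
  #.#.. -> #   bit 20 = 1  t=0,i=3
  #..## -> #   bit 19 = 1  t=0,i=5
  #..#. -> #   bit 18 = 1  t=0,i=9
  #...# -> .   bit 17 = 0  t=5,i=9
  #.... -> #   bit 16 = 1  t=1,i=19
  .#### -> #   bit 15 = 1  t=0,i=17
  .###. -> #   bit 14 = 1  t=3,i=19
  .##.# -> .   bit 13 = 0  t=1,i=12
  .##.. -> #   bit 12 = 1  t=0,i=7
  .#.## -> .   bit 11 = 0  t=1,i=10
  .#.#. -> #   bit 10 = 1  t=1,i=8
  .#..# -> #   bit 9 = 1  t=0,i=4
  .#... -> .   bit 8 = 0  t=1,i=18
  ..### -> .   bit 7 = 0  t=0,i=16
  ..##. -> .   bit 6 = 0  t=0,i=6
  ..#.# -> .   bit 5 = 0  t=4,i=22
  ..#.. -> .   bit 4 = 0  t=0,i=10
  ...## -> #   bit 3 = 1  t=1,i=1
  ...#. -> .   bit 2 = 0  t=5,i=10
  ....# -> .   bit 1 = 0  t=1,i=0
  ..... -> #   bit 0 = 1  t=1,i=20
  bits 00001101111111011101011000001001 = 234739209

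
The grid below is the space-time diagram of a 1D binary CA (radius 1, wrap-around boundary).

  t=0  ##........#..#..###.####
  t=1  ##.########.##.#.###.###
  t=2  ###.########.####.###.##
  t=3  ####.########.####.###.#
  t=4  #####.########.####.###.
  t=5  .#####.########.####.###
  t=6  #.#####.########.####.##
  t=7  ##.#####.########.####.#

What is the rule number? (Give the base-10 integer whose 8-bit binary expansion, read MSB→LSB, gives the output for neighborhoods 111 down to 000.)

  [7] ### => #  t=0,i=0
  [6] ##. => #  t=0,i=1
  [5] #.# => #  t=0,i=19
  [4] #.. => .  t=0,i=2
  [3] .## => .  t=0,i=16
  [2] .#. => #  t=0,i=10
  [1] ..# => #  t=0,i=9
  [0] ... => #  t=0,i=3
  bits 11100111 = 231

231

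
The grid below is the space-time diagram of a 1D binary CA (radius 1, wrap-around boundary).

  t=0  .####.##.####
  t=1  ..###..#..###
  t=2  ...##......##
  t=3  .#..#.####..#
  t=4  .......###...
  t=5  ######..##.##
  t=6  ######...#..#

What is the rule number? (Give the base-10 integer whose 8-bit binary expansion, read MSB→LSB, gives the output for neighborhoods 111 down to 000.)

  [7] ### => #  t=0,i=2
  [6] ##. => #  t=0,i=4
  [5] #.# => .  t=0,i=0
  [4] #.. => .  t=1,i=0
  [3] .## => .  t=0,i=1
  [2] .#. => .  t=1,i=7
  [1] ..# => .  t=1,i=1
  [0] ... => #  t=2,i=1
  bits 11000001 = 193

193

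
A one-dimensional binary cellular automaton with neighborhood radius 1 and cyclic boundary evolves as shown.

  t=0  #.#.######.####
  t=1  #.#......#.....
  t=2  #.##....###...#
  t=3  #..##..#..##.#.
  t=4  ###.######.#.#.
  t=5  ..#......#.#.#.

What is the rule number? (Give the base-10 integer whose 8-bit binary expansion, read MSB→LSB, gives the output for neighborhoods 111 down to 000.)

86

  ###|.  b7=0 t=0,i=5
  ##.|#  b6=1 t=0,i=0
  #.#|.  b5=0 t=0,i=1
  #..|#  b4=1 t=1,i=3
  .##|.  b3=0 t=0,i=4
  .#.|#  b2=1 t=0,i=2
  ..#|#  b1=1 t=1,i=8
  ...|.  b0=0 t=1,i=4
  bits 01010110 = 86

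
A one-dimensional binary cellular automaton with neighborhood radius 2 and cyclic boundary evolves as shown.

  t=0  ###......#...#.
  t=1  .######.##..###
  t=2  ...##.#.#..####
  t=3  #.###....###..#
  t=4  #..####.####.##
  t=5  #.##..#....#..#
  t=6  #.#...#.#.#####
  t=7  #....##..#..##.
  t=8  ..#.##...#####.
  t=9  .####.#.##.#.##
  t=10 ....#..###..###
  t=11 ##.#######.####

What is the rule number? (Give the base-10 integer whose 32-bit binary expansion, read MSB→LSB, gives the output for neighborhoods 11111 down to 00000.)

2974378749

  #####|#  b31=1 t=1,i=3
  ####.|.  b30=0 t=1,i=5
  ###.#|#  b29=1 t=1,i=6
  ###..|#  b28=1 t=0,i=2
  ##.##|.  b27=0 t=1,i=0
  ##.#.|.  b26=0 t=2,i=5
  ##..#|.  b25=0 t=1,i=10
  ##...|#  b24=1 t=0,i=3
  #.###|.  b23=0 t=0,i=0
  #.##.|#  b22=1 t=1,i=8
  #.#.#|.  b21=0 t=2,i=6
  #.#..|.  b20=0 t=2,i=8
  #..##|#  b19=1 t=1,i=11
  #..#.|.  b18=0 t=5,i=5
  #...#|.  b17=0 t=0,i=11
  #....|#  b16=1 t=0,i=4
  .####|.  b15=0 t=1,i=2
  .###.|#  b14=1 t=0,i=1
  .##.#|#  b13=1 t=2,i=4
  .##..|.  b12=0 t=1,i=9
  .#.##|#  b11=1 t=0,i=14
  .#.#.|.  b10=0 t=2,i=7
  .#..#|#  b9=1 t=2,i=9
  .#...|.  b8=0 t=0,i=10
  ..###|#  b7=1 t=1,i=12
  ..##.|#  b6=1 t=2,i=3
  ..#.#|#  b5=1 t=0,i=13
  ..#..|#  b4=1 t=0,i=9
  ...##|#  b3=1 t=2,i=2
  ...#.|#  b2=1 t=0,i=8
  ....#|.  b1=0 t=0,i=7
  .....|#  b0=1 t=0,i=5
  bits 10110001010010010110101011111101 = 2974378749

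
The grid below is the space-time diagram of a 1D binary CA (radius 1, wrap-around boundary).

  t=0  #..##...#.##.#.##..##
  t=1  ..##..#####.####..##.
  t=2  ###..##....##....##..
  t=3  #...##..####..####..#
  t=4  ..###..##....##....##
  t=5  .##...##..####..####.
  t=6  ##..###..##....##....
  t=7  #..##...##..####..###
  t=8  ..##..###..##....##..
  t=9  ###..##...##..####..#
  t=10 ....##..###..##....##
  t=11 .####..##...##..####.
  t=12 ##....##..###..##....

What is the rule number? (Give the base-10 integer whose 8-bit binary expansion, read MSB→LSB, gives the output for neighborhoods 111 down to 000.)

  nb ###: next=.  (t=0,i=20, bit7=0)
  nb ##.: next=.  (t=0,i=0, bit6=0)
  nb #.#: next=#  (t=0,i=9, bit5=1)
  nb #..: next=.  (t=0,i=1, bit4=0)
  nb .##: next=#  (t=0,i=3, bit3=1)
  nb .#.: next=#  (t=0,i=8, bit2=1)
  nb ..#: next=#  (t=0,i=2, bit1=1)
  nb ...: next=#  (t=0,i=6, bit0=1)
  bits 00101111 = 47

47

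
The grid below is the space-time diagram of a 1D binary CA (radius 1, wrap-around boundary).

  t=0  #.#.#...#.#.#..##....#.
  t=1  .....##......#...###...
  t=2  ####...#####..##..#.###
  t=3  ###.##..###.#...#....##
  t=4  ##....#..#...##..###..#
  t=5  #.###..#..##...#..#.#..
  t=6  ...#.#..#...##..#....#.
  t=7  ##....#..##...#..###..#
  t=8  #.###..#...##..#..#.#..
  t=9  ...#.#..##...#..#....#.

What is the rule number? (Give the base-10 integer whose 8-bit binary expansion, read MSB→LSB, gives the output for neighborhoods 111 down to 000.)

  ### -> #   bit 7 = 1  t=1,i=18
  ##. -> .   bit 6 = 0  t=0,i=16
  #.# -> .   bit 5 = 0  t=0,i=1
  #.. -> #   bit 4 = 1  t=0,i=5
  .## -> .   bit 3 = 0  t=0,i=15
  .#. -> .   bit 2 = 0  t=0,i=0
  ..# -> .   bit 1 = 0  t=0,i=7
  ... -> #   bit 0 = 1  t=0,i=6
  bits 10010001 = 145

145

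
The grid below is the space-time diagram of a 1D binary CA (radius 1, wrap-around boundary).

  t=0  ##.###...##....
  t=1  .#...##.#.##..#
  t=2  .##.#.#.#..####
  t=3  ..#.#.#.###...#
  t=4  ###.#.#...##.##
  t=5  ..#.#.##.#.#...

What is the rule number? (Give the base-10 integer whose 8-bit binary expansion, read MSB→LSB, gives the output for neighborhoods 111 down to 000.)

86

  [7] ### => .  t=0,i=4
  [6] ##. => #  t=0,i=1
  [5] #.# => .  t=0,i=2
  [4] #.. => #  t=0,i=6
  [3] .## => .  t=0,i=0
  [2] .#. => #  t=1,i=1
  [1] ..# => #  t=0,i=8
  [0] ... => .  t=0,i=7
  bits 01010110 = 86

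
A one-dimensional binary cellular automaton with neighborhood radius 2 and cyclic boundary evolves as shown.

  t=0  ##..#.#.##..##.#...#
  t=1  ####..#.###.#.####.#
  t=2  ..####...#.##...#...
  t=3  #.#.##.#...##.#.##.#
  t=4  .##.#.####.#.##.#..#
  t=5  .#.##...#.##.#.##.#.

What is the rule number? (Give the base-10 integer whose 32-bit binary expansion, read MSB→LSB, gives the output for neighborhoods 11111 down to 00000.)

  ##### -> .   bit 31 = 0  t=1,i=1
  ####. -> #   bit 30 = 1  t=1,i=2
  ###.# -> .   bit 29 = 0  t=1,i=10
  ###.. -> #   bit 28 = 1  t=0,i=1
  ##.## -> .   bit 27 = 0  t=1,i=18
  ##.#. -> #   bit 26 = 1  t=0,i=14
  ##..# -> #   bit 25 = 1  t=0,i=2
  ##... -> .   bit 24 = 0  t=2,i=6
  #.### -> .   bit 23 = 0  t=1,i=8
  #.##. -> #   bit 22 = 1  t=0,i=8
  #.#.# -> #   bit 21 = 1  t=0,i=6
  #.#.. -> #   bit 20 = 1  t=0,i=15
  #..## -> .   bit 19 = 0  t=0,i=11
  #..#. -> #   bit 18 = 1  t=0,i=3
  #...# -> #   bit 17 = 1  t=0,i=17
  #.... -> .   bit 16 = 0  t=2,i=18
  .#### -> .   bit 15 = 0  t=1,i=0
  .###. -> #   bit 14 = 1  t=0,i=0
  .##.# -> .   bit 13 = 0  t=0,i=13
  .##.. -> #   bit 12 = 1  t=0,i=9
  .#.## -> .   bit 11 = 0  t=0,i=7
  .#.#. -> .   bit 10 = 0  t=0,i=5
  .#..# -> .   bit 9 = 0  t=4,i=17
  .#... -> #   bit 8 = 1  t=0,i=16
  ..### -> #   bit 7 = 1  t=0,i=19
  ..##. -> #   bit 6 = 1  t=0,i=12
  ..#.# -> .   bit 5 = 0  t=0,i=4
  ..#.. -> #   bit 4 = 1  t=2,i=16
  ...## -> .   bit 3 = 0  t=0,i=18
  ...#. -> .   bit 2 = 0  t=2,i=8
  ....# -> #   bit 1 = 1  t=2,i=0
  ..... -> #   bit 0 = 1  t=2,i=19
  bits 01010110011101100101000111010011 = 1450594771

1450594771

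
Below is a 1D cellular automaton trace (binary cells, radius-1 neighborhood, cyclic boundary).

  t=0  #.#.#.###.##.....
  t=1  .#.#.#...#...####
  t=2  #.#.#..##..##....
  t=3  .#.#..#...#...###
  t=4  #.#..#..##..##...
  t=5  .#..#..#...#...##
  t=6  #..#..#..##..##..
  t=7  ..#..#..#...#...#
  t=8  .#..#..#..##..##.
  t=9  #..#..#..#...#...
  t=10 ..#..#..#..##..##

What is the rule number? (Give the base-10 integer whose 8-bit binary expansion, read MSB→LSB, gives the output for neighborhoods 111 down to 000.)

  nb ###: next=.  (t=0,i=7, bit7=0)
  nb ##.: next=.  (t=0,i=8, bit6=0)
  nb #.#: next=#  (t=0,i=1, bit5=1)
  nb #..: next=.  (t=0,i=12, bit4=0)
  nb .##: next=.  (t=0,i=6, bit3=0)
  nb .#.: next=.  (t=0,i=0, bit2=0)
  nb ..#: next=#  (t=0,i=16, bit1=1)
  nb ...: next=#  (t=0,i=13, bit0=1)
  bits 00100011 = 35

35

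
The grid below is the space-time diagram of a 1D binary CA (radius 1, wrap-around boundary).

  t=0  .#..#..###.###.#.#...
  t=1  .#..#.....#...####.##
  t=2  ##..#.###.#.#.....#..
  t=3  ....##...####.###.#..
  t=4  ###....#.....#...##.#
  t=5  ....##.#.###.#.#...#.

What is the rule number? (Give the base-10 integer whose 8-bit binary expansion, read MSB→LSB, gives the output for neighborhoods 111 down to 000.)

37

  ###|.  b7=0 t=0,i=8
  ##.|.  b6=0 t=0,i=9
  #.#|#  b5=1 t=0,i=10
  #..|.  b4=0 t=0,i=2
  .##|.  b3=0 t=0,i=7
  .#.|#  b2=1 t=0,i=1
  ..#|.  b1=0 t=0,i=0
  ...|#  b0=1 t=0,i=19
  bits 00100101 = 37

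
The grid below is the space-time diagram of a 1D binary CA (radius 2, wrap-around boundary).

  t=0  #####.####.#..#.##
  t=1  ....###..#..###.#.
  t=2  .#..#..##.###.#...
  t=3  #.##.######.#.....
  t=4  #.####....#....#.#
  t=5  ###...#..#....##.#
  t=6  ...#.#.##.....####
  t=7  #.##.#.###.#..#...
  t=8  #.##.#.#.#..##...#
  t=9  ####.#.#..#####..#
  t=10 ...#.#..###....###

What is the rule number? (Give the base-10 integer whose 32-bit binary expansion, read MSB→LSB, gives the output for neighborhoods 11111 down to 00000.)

736899813

  [31] ##### => .  t=0,i=0
  [30] ####. => .  t=0,i=3
  [29] ###.# => #  t=0,i=4
  [28] ###.. => .  t=1,i=6
  [27] ##.## => #  t=0,i=5
  [26] ##.#. => .  t=0,i=10
  [25] ##..# => #  t=1,i=7
  [24] ##... => #  t=4,i=6
  [23] #.### => #  t=0,i=6
  [22] #.##. => #  t=3,i=2
  [21] #.#.# => #  t=6,i=5
  [20] #.#.. => .  t=0,i=11
  [19] #..## => #  t=1,i=11
  [18] #..#. => #  t=0,i=13
  [17] #...# => .  t=5,i=4
  [16] #.... => .  t=1,i=0
  [15] .#### => .  t=0,i=7
  [14] .###. => .  t=1,i=5
  [13] .##.# => #  t=2,i=8
  [12] .##.. => #  t=6,i=8
  [11] .#.## => .  t=0,i=15
  [10] .#.#. => .  t=6,i=4
  [9] .#..# => #  t=0,i=12
  [8] .#... => .  t=1,i=17
  [7] ..### => #  t=1,i=4
  [6] ..##. => #  t=2,i=7
  [5] ..#.# => #  t=0,i=14
  [4] ..#.. => .  t=1,i=9
  [3] ...## => .  t=1,i=3
  [2] ...#. => #  t=2,i=0
  [1] ....# => .  t=1,i=2
  [0] ..... => #  t=1,i=1
  bits 00101011111011000011001011100101 = 736899813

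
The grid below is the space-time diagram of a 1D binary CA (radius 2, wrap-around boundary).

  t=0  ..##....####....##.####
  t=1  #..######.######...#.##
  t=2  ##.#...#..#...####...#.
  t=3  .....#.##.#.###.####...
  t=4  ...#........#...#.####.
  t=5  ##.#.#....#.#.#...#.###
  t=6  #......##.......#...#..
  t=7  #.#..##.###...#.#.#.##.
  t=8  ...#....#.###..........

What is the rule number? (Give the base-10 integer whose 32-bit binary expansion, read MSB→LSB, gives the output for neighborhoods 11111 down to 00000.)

  nb #####: next=.  (t=1,i=5, bit31=0)
  nb ####.: next=#  (t=0,i=10, bit30=1)
  nb ###.#: next=.  (t=1,i=8, bit29=0)
  nb ###..: next=#  (t=0,i=11, bit28=1)
  nb ##.##: next=.  (t=0,i=18, bit27=0)
  nb ##.#.: next=.  (t=2,i=2, bit26=0)
  nb ##..#: next=#  (t=0,i=0, bit25=1)
  nb ##...: next=#  (t=0,i=4, bit24=1)
  nb #.###: next=#  (t=0,i=19, bit23=1)
  nb #.##.: next=.  (t=2,i=0, bit22=0)
  nb #.#.#: next=.  (t=3,i=10, bit21=0)
  nb #.#..: next=.  (t=2,i=3, bit20=0)
  nb #..##: next=.  (t=0,i=1, bit19=0)
  nb #..#.: next=.  (t=2,i=9, bit18=0)
  nb #...#: next=#  (t=1,i=17, bit17=1)
  nb #....: next=#  (t=0,i=5, bit16=1)
  nb .####: next=.  (t=0,i=9, bit15=0)
  nb .###.: next=.  (t=1,i=22, bit14=0)
  nb .##.#: next=.  (t=0,i=17, bit13=0)
  nb .##..: next=#  (t=0,i=3, bit12=1)
  nb .#.##: next=.  (t=1,i=20, bit11=0)
  nb .#.#.: next=.  (t=5,i=4, bit10=0)
  nb .#..#: next=#  (t=2,i=8, bit9=1)
  nb .#...: next=.  (t=2,i=4, bit8=0)
  nb ..###: next=#  (t=0,i=8, bit7=1)
  nb ..##.: next=.  (t=0,i=2, bit6=0)
  nb ..#.#: next=.  (t=1,i=19, bit5=0)
  nb ..#..: next=#  (t=2,i=7, bit4=1)
  nb ...##: next=#  (t=0,i=7, bit3=1)
  nb ...#.: next=.  (t=1,i=18, bit2=0)
  nb ....#: next=#  (t=0,i=6, bit1=1)
  nb .....: next=.  (t=3,i=0, bit0=0)
  bits 01010011100000110001001010011010 = 1401098906

1401098906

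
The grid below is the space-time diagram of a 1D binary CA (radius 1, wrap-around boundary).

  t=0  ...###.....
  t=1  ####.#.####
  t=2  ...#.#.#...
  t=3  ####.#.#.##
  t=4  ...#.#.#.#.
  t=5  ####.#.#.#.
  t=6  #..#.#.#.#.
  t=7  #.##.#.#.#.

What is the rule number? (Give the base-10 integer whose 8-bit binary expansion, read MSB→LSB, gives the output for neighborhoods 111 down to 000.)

  nb ###: next=.  (t=0,i=4, bit7=0)
  nb ##.: next=#  (t=0,i=5, bit6=1)
  nb #.#: next=.  (t=1,i=4, bit5=0)
  nb #..: next=.  (t=0,i=6, bit4=0)
  nb .##: next=#  (t=0,i=3, bit3=1)
  nb .#.: next=#  (t=1,i=5, bit2=1)
  nb ..#: next=#  (t=0,i=2, bit1=1)
  nb ...: next=#  (t=0,i=0, bit0=1)
  bits 01001111 = 79

79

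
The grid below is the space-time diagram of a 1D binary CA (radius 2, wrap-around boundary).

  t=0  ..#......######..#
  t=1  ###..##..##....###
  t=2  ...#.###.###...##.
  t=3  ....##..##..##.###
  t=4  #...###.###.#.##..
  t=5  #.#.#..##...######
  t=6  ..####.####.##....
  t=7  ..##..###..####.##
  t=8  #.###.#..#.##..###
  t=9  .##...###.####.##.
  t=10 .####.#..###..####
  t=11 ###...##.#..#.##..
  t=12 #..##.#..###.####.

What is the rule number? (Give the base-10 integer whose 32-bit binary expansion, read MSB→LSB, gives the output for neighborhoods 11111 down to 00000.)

  #####|.  b31=0 t=0,i=11
  ####.|.  b30=0 t=0,i=13
  ###.#|.  b29=0 t=2,i=7
  ###..|.  b28=0 t=0,i=14
  ##.##|#  b27=1 t=2,i=8
  ##.#.|.  b26=0 t=4,i=11
  ##..#|#  b25=1 t=0,i=15
  ##...|#  b24=1 t=1,i=11
  #.###|#  b23=1 t=2,i=5
  #.##.|#  b22=1 t=4,i=14
  #.#.#|#  b21=1 t=4,i=12
  #.#..|#  b20=1 t=5,i=4
  #..##|.  b19=0 t=1,i=4
  #..#.|#  b18=1 t=0,i=1
  #...#|#  b17=1 t=2,i=13
  #....|.  b16=0 t=0,i=4
  .####|#  b15=1 t=0,i=10
  .###.|.  b14=0 t=2,i=6
  .##.#|.  b13=0 t=3,i=13
  .##..|#  b12=1 t=1,i=6
  .#.##|#  b11=1 t=2,i=4
  .#.#.|#  b10=1 t=5,i=3
  .#..#|#  b9=1 t=0,i=0
  .#...|.  b8=0 t=0,i=3
  ..###|#  b7=1 t=0,i=9
  ..##.|#  b6=1 t=1,i=5
  ..#.#|.  b5=0 t=2,i=3
  ..#..|#  b4=1 t=0,i=2
  ...##|.  b3=0 t=0,i=8
  ...#.|.  b2=0 t=2,i=2
  ....#|.  b1=0 t=0,i=7
  .....|#  b0=1 t=0,i=5
  bits 00001011111101101001111011010001 = 200711889

200711889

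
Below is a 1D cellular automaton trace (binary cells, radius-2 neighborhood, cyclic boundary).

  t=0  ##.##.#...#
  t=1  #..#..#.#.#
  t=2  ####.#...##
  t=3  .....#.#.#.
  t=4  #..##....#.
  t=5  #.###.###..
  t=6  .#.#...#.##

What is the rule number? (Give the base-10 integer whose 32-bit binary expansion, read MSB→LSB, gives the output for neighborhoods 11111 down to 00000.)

39803094

  ##### -> .   bit 31 = 0  t=2,i=0
  ####. -> .   bit 30 = 0  t=2,i=2
  ###.# -> .   bit 29 = 0  t=0,i=1
  ###.. -> .   bit 28 = 0  t=5,i=8
  ##.## -> .   bit 27 = 0  t=0,i=2
  ##.#. -> .   bit 26 = 0  t=0,i=5
  ##..# -> #   bit 25 = 1  t=1,i=1
  ##... -> .   bit 24 = 0  t=4,i=5
  #.### -> .   bit 23 = 0  t=5,i=2
  #.##. -> #   bit 22 = 1  t=0,i=3
  #.#.# -> .   bit 21 = 0  t=1,i=8
  #.#.. -> #   bit 20 = 1  t=0,i=6
  #..## -> #   bit 19 = 1  t=4,i=2
  #..#. -> #   bit 18 = 1  t=1,i=2
  #...# -> #   bit 17 = 1  t=0,i=8
  #.... -> #   bit 16 = 1  t=3,i=0
  .#### -> .   bit 15 = 0  t=2,i=10
  .###. -> #   bit 14 = 1  t=0,i=0
  .##.# -> .   bit 13 = 0  t=0,i=4
  .##.. -> #   bit 12 = 1  t=1,i=0
  .#.## -> #   bit 11 = 1  t=1,i=9
  .#.#. -> .   bit 10 = 0  t=1,i=7
  .#..# -> .   bit 9 = 0  t=1,i=4
  .#... -> .   bit 8 = 0  t=0,i=7
  ..### -> #   bit 7 = 1  t=0,i=10
  ..##. -> #   bit 6 = 1  t=4,i=3
  ..#.# -> .   bit 5 = 0  t=1,i=6
  ..#.. -> #   bit 4 = 1  t=1,i=3
  ...## -> .   bit 3 = 0  t=0,i=9
  ...#. -> #   bit 2 = 1  t=3,i=4
  ....# -> #   bit 1 = 1  t=3,i=3
  ..... -> .   bit 0 = 0  t=3,i=1
  bits 00000010010111110101100011010110 = 39803094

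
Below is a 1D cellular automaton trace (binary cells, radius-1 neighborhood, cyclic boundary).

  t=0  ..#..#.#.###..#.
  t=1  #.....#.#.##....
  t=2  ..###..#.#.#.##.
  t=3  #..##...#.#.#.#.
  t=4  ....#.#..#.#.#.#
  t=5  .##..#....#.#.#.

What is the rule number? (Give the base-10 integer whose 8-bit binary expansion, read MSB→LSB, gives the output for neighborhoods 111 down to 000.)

  [7] ### => #  t=0,i=10
  [6] ##. => #  t=0,i=11
  [5] #.# => #  t=0,i=6
  [4] #.. => .  t=0,i=3
  [3] .## => .  t=0,i=9
  [2] .#. => .  t=0,i=2
  [1] ..# => .  t=0,i=1
  [0] ... => #  t=0,i=0
  bits 11100001 = 225

225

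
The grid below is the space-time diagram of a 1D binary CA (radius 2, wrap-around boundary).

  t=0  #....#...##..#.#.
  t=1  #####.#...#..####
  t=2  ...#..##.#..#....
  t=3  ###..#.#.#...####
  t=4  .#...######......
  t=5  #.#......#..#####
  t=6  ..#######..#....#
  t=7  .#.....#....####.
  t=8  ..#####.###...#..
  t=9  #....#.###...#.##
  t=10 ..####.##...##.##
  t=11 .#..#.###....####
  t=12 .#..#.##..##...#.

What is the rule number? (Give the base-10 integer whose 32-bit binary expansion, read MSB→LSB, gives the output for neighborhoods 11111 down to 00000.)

  [31] ##### => .  t=1,i=0
  [30] ####. => #  t=1,i=3
  [29] ###.# => .  t=1,i=4
  [28] ###.. => .  t=3,i=2
  [27] ##.## => #  t=8,i=7
  [26] ##.#. => .  t=1,i=5
  [25] ##..# => .  t=0,i=11
  [24] ##... => .  t=4,i=11
  [23] #.### => #  t=8,i=8
  [22] #.##. => #  t=10,i=7
  [21] #.#.# => #  t=0,i=15
  [20] #.#.. => #  t=0,i=0
  [19] #..## => #  t=1,i=12
  [18] #..#. => .  t=0,i=12
  [17] #...# => .  t=0,i=7
  [16] #.... => #  t=0,i=2
  [15] .#### => .  t=1,i=14
  [14] .###. => #  t=8,i=9
  [13] .##.# => #  t=2,i=7
  [12] .##.. => #  t=0,i=10
  [11] .#.## => .  t=9,i=6
  [10] .#.#. => #  t=0,i=14
  [9] .#..# => .  t=1,i=11
  [8] .#... => #  t=0,i=1
  [7] ..### => .  t=1,i=13
  [6] ..##. => .  t=0,i=9
  [5] ..#.# => #  t=0,i=13
  [4] ..#.. => .  t=0,i=5
  [3] ...## => .  t=0,i=8
  [2] ...#. => #  t=0,i=4
  [1] ....# => #  t=0,i=3
  [0] ..... => #  t=2,i=0
  bits 01001000111110010111010100100111 = 1224308007

1224308007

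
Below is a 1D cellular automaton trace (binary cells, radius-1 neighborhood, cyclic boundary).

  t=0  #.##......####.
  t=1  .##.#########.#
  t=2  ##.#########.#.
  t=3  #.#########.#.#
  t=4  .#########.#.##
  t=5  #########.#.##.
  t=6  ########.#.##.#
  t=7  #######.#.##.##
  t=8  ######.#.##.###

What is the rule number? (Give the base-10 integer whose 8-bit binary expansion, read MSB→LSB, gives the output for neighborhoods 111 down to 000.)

187

  ###|#  b7=1 t=0,i=11
  ##.|.  b6=0 t=0,i=3
  #.#|#  b5=1 t=0,i=1
  #..|#  b4=1 t=0,i=4
  .##|#  b3=1 t=0,i=2
  .#.|.  b2=0 t=0,i=0
  ..#|#  b1=1 t=0,i=9
  ...|#  b0=1 t=0,i=5
  bits 10111011 = 187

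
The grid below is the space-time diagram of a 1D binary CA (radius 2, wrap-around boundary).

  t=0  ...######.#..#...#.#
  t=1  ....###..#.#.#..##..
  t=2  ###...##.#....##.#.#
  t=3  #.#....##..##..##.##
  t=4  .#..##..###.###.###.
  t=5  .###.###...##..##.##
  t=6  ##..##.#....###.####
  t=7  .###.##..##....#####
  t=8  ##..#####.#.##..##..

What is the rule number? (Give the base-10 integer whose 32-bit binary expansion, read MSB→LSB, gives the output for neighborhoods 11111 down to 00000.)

  [31] ##### => #  t=0,i=5
  [30] ####. => .  t=0,i=7
  [29] ###.# => .  t=0,i=8
  [28] ###.. => #  t=1,i=6
  [27] ##.## => #  t=3,i=17
  [26] ##.#. => #  t=0,i=9
  [25] ##..# => #  t=1,i=7
  [24] ##... => .  t=1,i=18
  [23] #.### => #  t=2,i=19
  [22] #.##. => #  t=5,i=18
  [21] #.#.# => .  t=1,i=11
  [20] #.#.. => .  t=0,i=10
  [19] #..## => #  t=1,i=15
  [18] #..#. => .  t=0,i=12
  [17] #...# => .  t=0,i=1
  [16] #.... => #  t=1,i=19
  [15] .#### => #  t=0,i=4
  [14] .###. => .  t=1,i=5
  [13] .##.# => #  t=2,i=7
  [12] .##.. => #  t=1,i=17
  [11] .#.## => #  t=2,i=18
  [10] .#.#. => .  t=0,i=18
  [9] .#..# => #  t=0,i=11
  [8] .#... => .  t=0,i=0
  [7] ..### => .  t=0,i=3
  [6] ..##. => .  t=1,i=16
  [5] ..#.# => #  t=0,i=17
  [4] ..#.. => #  t=0,i=13
  [3] ...## => .  t=0,i=2
  [2] ...#. => #  t=0,i=16
  [1] ....# => #  t=1,i=2
  [0] ..... => #  t=1,i=0
  bits 10011110110010011011101000110111 = 2664020535

2664020535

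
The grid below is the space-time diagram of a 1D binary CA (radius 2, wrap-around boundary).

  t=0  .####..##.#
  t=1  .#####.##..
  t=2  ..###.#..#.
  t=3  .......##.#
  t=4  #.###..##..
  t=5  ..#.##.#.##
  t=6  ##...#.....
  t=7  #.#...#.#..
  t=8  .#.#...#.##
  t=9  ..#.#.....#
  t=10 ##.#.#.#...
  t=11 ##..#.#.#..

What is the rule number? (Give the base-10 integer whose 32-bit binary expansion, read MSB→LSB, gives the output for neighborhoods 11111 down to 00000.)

3682903873

  ##### -> #   bit 31 = 1  t=1,i=3
  ####. -> #   bit 30 = 1  t=0,i=3
  ###.# -> .   bit 29 = 0  t=1,i=5
  ###.. -> #   bit 28 = 1  t=0,i=4
  ##.## -> #   bit 27 = 1  t=1,i=6
  ##.#. -> .   bit 26 = 0  t=0,i=9
  ##..# -> #   bit 25 = 1  t=0,i=5
  ##... -> #   bit 24 = 1  t=1,i=9
  #.### -> #   bit 23 = 1  t=0,i=1
  #.##. -> .   bit 22 = 0  t=1,i=7
  #.#.# -> .   bit 21 = 0  t=0,i=10
  #.#.. -> .   bit 20 = 0  t=2,i=6
  #..## -> .   bit 19 = 0  t=0,i=6
  #..#. -> #   bit 18 = 1  t=2,i=8
  #...# -> .   bit 17 = 0  t=1,i=10
  #.... -> .   bit 16 = 0  t=3,i=1
  .#### -> #   bit 15 = 1  t=0,i=2
  .###. -> .   bit 14 = 0  t=2,i=3
  .##.# -> #   bit 13 = 1  t=0,i=8
  .##.. -> .   bit 12 = 0  t=1,i=8
  .#.## -> .   bit 11 = 0  t=0,i=0
  .#.#. -> #   bit 10 = 1  t=7,i=1
  .#..# -> #   bit 9 = 1  t=2,i=7
  .#... -> #   bit 8 = 1  t=2,i=10
  ..### -> .   bit 7 = 0  t=1,i=1
  ..##. -> #   bit 6 = 1  t=0,i=7
  ..#.# -> .   bit 5 = 0  t=4,i=0
  ..#.. -> .   bit 4 = 0  t=2,i=9
  ...## -> .   bit 3 = 0  t=1,i=0
  ...#. -> .   bit 2 = 0  t=6,i=4
  ....# -> .   bit 1 = 0  t=3,i=5
  ..... -> #   bit 0 = 1  t=3,i=2
  bits 11011011100001001010011101000001 = 3682903873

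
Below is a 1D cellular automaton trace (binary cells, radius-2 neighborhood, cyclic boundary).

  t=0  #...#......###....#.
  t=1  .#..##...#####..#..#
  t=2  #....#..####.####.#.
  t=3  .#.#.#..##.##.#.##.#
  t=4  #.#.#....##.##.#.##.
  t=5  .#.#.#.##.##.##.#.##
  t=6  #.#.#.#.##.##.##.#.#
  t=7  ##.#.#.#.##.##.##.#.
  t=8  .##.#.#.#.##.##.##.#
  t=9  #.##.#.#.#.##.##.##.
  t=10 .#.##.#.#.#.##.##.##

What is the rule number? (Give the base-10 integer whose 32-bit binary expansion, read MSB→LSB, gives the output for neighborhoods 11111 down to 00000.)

  [31] ##### => #  t=1,i=11
  [30] ####. => .  t=1,i=12
  [29] ###.# => #  t=2,i=11
  [28] ###.. => #  t=0,i=13
  [27] ##.## => #  t=2,i=12
  [26] ##.#. => #  t=2,i=17
  [25] ##..# => #  t=1,i=14
  [24] ##... => .  t=0,i=14
  [23] #.### => .  t=2,i=13
  [22] #.##. => .  t=3,i=11
  [21] #.#.# => .  t=2,i=18
  [20] #.#.. => .  t=0,i=0
  [19] #..## => .  t=1,i=3
  [18] #..#. => #  t=1,i=15
  [17] #...# => .  t=0,i=2
  [16] #.... => .  t=0,i=6
  [15] .#### => #  t=1,i=10
  [14] .###. => #  t=0,i=12
  [13] .##.# => #  t=3,i=9
  [12] .##.. => #  t=1,i=5
  [11] .#.## => #  t=3,i=15
  [10] .#.#. => #  t=0,i=19
  [9] .#..# => .  t=1,i=2
  [8] .#... => #  t=0,i=1
  [7] ..### => #  t=0,i=11
  [6] ..##. => .  t=1,i=4
  [5] ..#.# => .  t=0,i=18
  [4] ..#.. => #  t=0,i=4
  [3] ...## => #  t=0,i=10
  [2] ...#. => .  t=0,i=3
  [1] ....# => #  t=0,i=9
  [0] ..... => .  t=0,i=7
  bits 10111110000001001111110110011010 = 3187998106

3187998106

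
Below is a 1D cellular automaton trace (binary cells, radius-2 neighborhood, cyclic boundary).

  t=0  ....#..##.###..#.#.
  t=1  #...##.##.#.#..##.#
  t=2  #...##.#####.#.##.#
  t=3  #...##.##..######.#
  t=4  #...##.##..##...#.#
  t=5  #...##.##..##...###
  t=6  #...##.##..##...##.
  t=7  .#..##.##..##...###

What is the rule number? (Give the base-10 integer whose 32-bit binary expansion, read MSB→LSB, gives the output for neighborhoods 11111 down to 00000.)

887209968

  #####|.  b31=0 t=2,i=9
  ####.|.  b30=0 t=2,i=10
  ###.#|#  b29=1 t=2,i=11
  ###..|#  b28=1 t=0,i=12
  ##.##|.  b27=0 t=0,i=9
  ##.#.|#  b26=1 t=1,i=9
  ##..#|.  b25=0 t=0,i=13
  ##...|.  b24=0 t=1,i=1
  #.###|#  b23=1 t=0,i=10
  #.##.|#  b22=1 t=1,i=7
  #.#.#|#  b21=1 t=1,i=10
  #.#..|.  b20=0 t=0,i=17
  #..##|.  b19=0 t=0,i=6
  #..#.|.  b18=0 t=0,i=14
  #...#|.  b17=0 t=1,i=2
  #....|#  b16=1 t=0,i=0
  .####|#  b15=1 t=2,i=8
  .###.|.  b14=0 t=0,i=11
  .##.#|#  b13=1 t=0,i=8
  .##..|#  b12=1 t=1,i=0
  .#.##|#  b11=1 t=2,i=14
  .#.#.|#  b10=1 t=0,i=16
  .#..#|#  b9=1 t=0,i=5
  .#...|#  b8=1 t=0,i=18
  ..###|#  b7=1 t=3,i=11
  ..##.|#  b6=1 t=0,i=7
  ..#.#|#  b5=1 t=0,i=15
  ..#..|#  b4=1 t=0,i=4
  ...##|.  b3=0 t=1,i=3
  ...#.|.  b2=0 t=0,i=3
  ....#|.  b1=0 t=0,i=2
  .....|.  b0=0 t=0,i=1
  bits 00110100111000011011111111110000 = 887209968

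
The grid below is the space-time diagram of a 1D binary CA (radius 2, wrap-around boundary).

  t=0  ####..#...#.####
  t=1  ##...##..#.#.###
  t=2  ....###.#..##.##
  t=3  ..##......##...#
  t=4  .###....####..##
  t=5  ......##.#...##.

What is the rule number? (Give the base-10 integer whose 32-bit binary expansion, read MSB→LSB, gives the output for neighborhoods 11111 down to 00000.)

2150406238

  ##### -> #   bit 31 = 1  t=0,i=0
  ####. -> .   bit 30 = 0  t=0,i=2
  ###.# -> .   bit 29 = 0  t=2,i=6
  ###.. -> .   bit 28 = 0  t=0,i=3
  ##.## -> .   bit 27 = 0  t=2,i=13
  ##.#. -> .   bit 26 = 0  t=2,i=7
  ##..# -> .   bit 25 = 0  t=0,i=4
  ##... -> .   bit 24 = 0  t=1,i=2
  #.### -> .   bit 23 = 0  t=0,i=12
  #.##. -> .   bit 22 = 0  t=2,i=14
  #.#.# -> #   bit 21 = 1  t=1,i=11
  #.#.. -> .   bit 20 = 0  t=2,i=8
  #..## -> #   bit 19 = 1  t=2,i=10
  #..#. -> #   bit 18 = 1  t=0,i=5
  #...# -> .   bit 17 = 0  t=0,i=8
  #.... -> .   bit 16 = 0  t=2,i=1
  .#### -> #   bit 15 = 1  t=0,i=13
  .###. -> .   bit 14 = 0  t=2,i=5
  .##.# -> .   bit 13 = 0  t=2,i=12
  .##.. -> #   bit 12 = 1  t=1,i=6
  .#.## -> #   bit 11 = 1  t=0,i=11
  .#.#. -> .   bit 10 = 0  t=1,i=10
  .#..# -> .   bit 9 = 0  t=2,i=9
  .#... -> .   bit 8 = 0  t=0,i=7
  ..### -> .   bit 7 = 0  t=2,i=4
  ..##. -> #   bit 6 = 1  t=1,i=5
  ..#.# -> .   bit 5 = 0  t=0,i=10
  ..#.. -> #   bit 4 = 1  t=0,i=6
  ...## -> #   bit 3 = 1  t=1,i=4
  ...#. -> #   bit 2 = 1  t=0,i=9
  ....# -> #   bit 1 = 1  t=2,i=2
  ..... -> .   bit 0 = 0  t=3,i=6
  bits 10000000001011001001100001011110 = 2150406238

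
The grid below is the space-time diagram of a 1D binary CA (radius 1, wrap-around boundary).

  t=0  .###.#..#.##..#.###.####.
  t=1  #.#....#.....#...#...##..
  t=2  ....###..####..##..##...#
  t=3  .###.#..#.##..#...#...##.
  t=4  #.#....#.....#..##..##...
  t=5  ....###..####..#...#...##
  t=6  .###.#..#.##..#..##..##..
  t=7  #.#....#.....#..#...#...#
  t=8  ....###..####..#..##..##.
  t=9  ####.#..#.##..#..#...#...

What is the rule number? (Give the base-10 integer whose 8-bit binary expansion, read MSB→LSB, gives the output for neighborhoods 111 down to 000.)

  [7] ### => #  t=0,i=2
  [6] ##. => .  t=0,i=3
  [5] #.# => .  t=0,i=4
  [4] #.. => .  t=0,i=6
  [3] .## => .  t=0,i=1
  [2] .#. => .  t=0,i=5
  [1] ..# => #  t=0,i=0
  [0] ... => #  t=1,i=4
  bits 10000011 = 131

131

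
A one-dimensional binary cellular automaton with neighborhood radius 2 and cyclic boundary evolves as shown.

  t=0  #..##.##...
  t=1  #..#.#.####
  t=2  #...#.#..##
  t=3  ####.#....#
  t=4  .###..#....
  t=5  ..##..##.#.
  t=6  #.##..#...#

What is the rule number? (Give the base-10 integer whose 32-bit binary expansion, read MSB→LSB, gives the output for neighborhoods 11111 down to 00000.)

  nb #####: next=#  (t=1,i=9, bit31=1)
  nb ####.: next=#  (t=1,i=10, bit30=1)
  nb ###.#: next=#  (t=3,i=3, bit29=1)
  nb ###..: next=#  (t=1,i=0, bit28=1)
  nb ##.##: next=#  (t=0,i=5, bit27=1)
  nb ##.#.: next=.  (t=3,i=4, bit26=0)
  nb ##..#: next=.  (t=1,i=1, bit25=0)
  nb ##...: next=#  (t=0,i=8, bit24=1)
  nb #.###: next=.  (t=1,i=7, bit23=0)
  nb #.##.: next=.  (t=0,i=6, bit22=0)
  nb #.#.#: next=.  (t=1,i=5, bit21=0)
  nb #.#..: next=.  (t=2,i=6, bit20=0)
  nb #..##: next=.  (t=0,i=2, bit19=0)
  nb #..#.: next=.  (t=1,i=2, bit18=0)
  nb #...#: next=#  (t=0,i=9, bit17=1)
  nb #....: next=.  (t=3,i=7, bit16=0)
  nb .####: next=.  (t=1,i=8, bit15=0)
  nb .###.: next=#  (t=2,i=10, bit14=1)
  nb .##.#: next=.  (t=0,i=4, bit13=0)
  nb .##..: next=#  (t=0,i=7, bit12=1)
  nb .#.##: next=#  (t=1,i=6, bit11=1)
  nb .#.#.: next=#  (t=1,i=4, bit10=1)
  nb .#..#: next=.  (t=0,i=1, bit9=0)
  nb .#...: next=#  (t=3,i=6, bit8=1)
  nb ..###: next=.  (t=2,i=9, bit7=0)
  nb ..##.: next=#  (t=0,i=3, bit6=1)
  nb ..#.#: next=.  (t=1,i=3, bit5=0)
  nb ..#..: next=#  (t=0,i=0, bit4=1)
  nb ...##: next=.  (t=3,i=9, bit3=0)
  nb ...#.: next=#  (t=0,i=10, bit2=1)
  nb ....#: next=.  (t=3,i=8, bit1=0)
  nb .....: next=#  (t=4,i=9, bit0=1)
  bits 11111001000000100101110101010101 = 4177681749

4177681749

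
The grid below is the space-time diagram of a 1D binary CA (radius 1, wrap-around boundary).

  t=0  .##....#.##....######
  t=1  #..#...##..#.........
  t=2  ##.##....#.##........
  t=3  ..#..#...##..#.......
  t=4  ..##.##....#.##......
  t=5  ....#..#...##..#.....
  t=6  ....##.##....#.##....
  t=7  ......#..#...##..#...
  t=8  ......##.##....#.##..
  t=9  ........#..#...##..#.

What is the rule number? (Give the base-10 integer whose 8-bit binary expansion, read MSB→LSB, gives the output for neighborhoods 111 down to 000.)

  [7] ### => .  t=0,i=16
  [6] ##. => .  t=0,i=2
  [5] #.# => #  t=0,i=0
  [4] #.. => #  t=0,i=3
  [3] .## => .  t=0,i=1
  [2] .#. => #  t=0,i=7
  [1] ..# => .  t=0,i=6
  [0] ... => .  t=0,i=4
  bits 00110100 = 52

52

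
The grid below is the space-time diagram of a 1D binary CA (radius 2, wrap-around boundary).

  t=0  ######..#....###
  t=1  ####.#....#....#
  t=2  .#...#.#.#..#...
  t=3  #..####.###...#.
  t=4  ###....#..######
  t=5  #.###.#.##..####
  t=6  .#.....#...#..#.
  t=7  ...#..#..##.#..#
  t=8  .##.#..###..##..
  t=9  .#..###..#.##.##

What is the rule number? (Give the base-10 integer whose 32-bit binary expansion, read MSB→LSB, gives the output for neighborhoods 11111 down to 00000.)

2568687204

  nb #####: next=#  (t=0,i=0, bit31=1)
  nb ####.: next=.  (t=0,i=4, bit30=0)
  nb ###.#: next=.  (t=1,i=3, bit29=0)
  nb ###..: next=#  (t=0,i=5, bit28=1)
  nb ##.##: next=#  (t=3,i=7, bit27=1)
  nb ##.#.: next=.  (t=1,i=4, bit26=0)
  nb ##..#: next=.  (t=0,i=6, bit25=0)
  nb ##...: next=#  (t=3,i=11, bit24=1)
  nb #.###: next=.  (t=3,i=8, bit23=0)
  nb #.##.: next=.  (t=5,i=8, bit22=0)
  nb #.#.#: next=.  (t=2,i=7, bit21=0)
  nb #.#..: next=#  (t=1,i=5, bit20=1)
  nb #..##: next=#  (t=3,i=2, bit19=1)
  nb #..#.: next=.  (t=0,i=7, bit18=0)
  nb #...#: next=#  (t=2,i=3, bit17=1)
  nb #....: next=#  (t=0,i=10, bit16=1)
  nb .####: next=.  (t=0,i=14, bit15=0)
  nb .###.: next=.  (t=3,i=9, bit14=0)
  nb .##.#: next=.  (t=7,i=10, bit13=0)
  nb .##..: next=.  (t=5,i=9, bit12=0)
  nb .#.##: next=#  (t=5,i=7, bit11=1)
  nb .#.#.: next=#  (t=2,i=6, bit10=1)
  nb .#..#: next=#  (t=2,i=10, bit9=1)
  nb .#...: next=.  (t=0,i=9, bit8=0)
  nb ..###: next=.  (t=0,i=13, bit7=0)
  nb ..##.: next=#  (t=7,i=9, bit6=1)
  nb ..#.#: next=#  (t=2,i=5, bit5=1)
  nb ..#..: next=.  (t=0,i=8, bit4=0)
  nb ...##: next=.  (t=0,i=12, bit3=0)
  nb ...#.: next=#  (t=1,i=9, bit2=1)
  nb ....#: next=.  (t=0,i=11, bit1=0)
  nb .....: next=.  (t=6,i=4, bit0=0)
  bits 10011001000110110000111001100100 = 2568687204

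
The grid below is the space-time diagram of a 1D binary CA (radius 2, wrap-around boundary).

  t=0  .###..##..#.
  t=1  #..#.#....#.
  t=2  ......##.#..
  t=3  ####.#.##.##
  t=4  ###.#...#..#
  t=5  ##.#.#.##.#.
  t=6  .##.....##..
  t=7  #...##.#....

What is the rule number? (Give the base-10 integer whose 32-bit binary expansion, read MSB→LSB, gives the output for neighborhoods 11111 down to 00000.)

3557400861

  nb #####: next=#  (t=3,i=0, bit31=1)
  nb ####.: next=#  (t=3,i=2, bit30=1)
  nb ###.#: next=.  (t=3,i=3, bit29=0)
  nb ###..: next=#  (t=0,i=3, bit28=1)
  nb ##.##: next=.  (t=3,i=9, bit27=0)
  nb ##.#.: next=#  (t=2,i=8, bit26=1)
  nb ##..#: next=.  (t=0,i=4, bit25=0)
  nb ##...: next=.  (t=6,i=3, bit24=0)
  nb #.###: next=.  (t=3,i=10, bit23=0)
  nb #.##.: next=.  (t=3,i=7, bit22=0)
  nb #.#.#: next=.  (t=3,i=5, bit21=0)
  nb #.#..: next=.  (t=1,i=0, bit20=0)
  nb #..##: next=#  (t=0,i=0, bit19=1)
  nb #..#.: next=.  (t=0,i=9, bit18=0)
  nb #...#: next=.  (t=4,i=6, bit17=0)
  nb #....: next=#  (t=1,i=7, bit16=1)
  nb .####: next=#  (t=3,i=11, bit15=1)
  nb .###.: next=.  (t=0,i=2, bit14=0)
  nb .##.#: next=#  (t=2,i=7, bit13=1)
  nb .##..: next=.  (t=0,i=7, bit12=0)
  nb .#.##: next=.  (t=3,i=6, bit11=0)
  nb .#.#.: next=.  (t=1,i=4, bit10=0)
  nb .#..#: next=.  (t=0,i=11, bit9=0)
  nb .#...: next=#  (t=1,i=6, bit8=1)
  nb ..###: next=.  (t=0,i=1, bit7=0)
  nb ..##.: next=.  (t=0,i=6, bit6=0)
  nb ..#.#: next=.  (t=1,i=3, bit5=0)
  nb ..#..: next=#  (t=0,i=10, bit4=1)
  nb ...##: next=#  (t=2,i=5, bit3=1)
  nb ...#.: next=#  (t=1,i=9, bit2=1)
  nb ....#: next=.  (t=1,i=8, bit1=0)
  nb .....: next=#  (t=2,i=0, bit0=1)
  bits 11010100000010011010000100011101 = 3557400861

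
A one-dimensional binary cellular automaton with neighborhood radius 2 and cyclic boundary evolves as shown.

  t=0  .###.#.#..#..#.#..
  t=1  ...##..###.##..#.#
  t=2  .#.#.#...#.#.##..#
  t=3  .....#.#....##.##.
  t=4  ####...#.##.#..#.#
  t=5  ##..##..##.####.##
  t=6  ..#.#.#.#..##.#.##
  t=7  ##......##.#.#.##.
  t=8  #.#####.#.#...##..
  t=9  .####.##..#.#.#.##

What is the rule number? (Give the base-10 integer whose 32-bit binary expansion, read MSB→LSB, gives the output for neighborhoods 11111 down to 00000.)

  nb #####: next=#  (t=4,i=1, bit31=1)
  nb ####.: next=.  (t=4,i=2, bit30=0)
  nb ###.#: next=#  (t=0,i=3, bit29=1)
  nb ###..: next=.  (t=4,i=3, bit28=0)
  nb ##.##: next=.  (t=1,i=10, bit27=0)
  nb ##.#.: next=#  (t=0,i=4, bit26=1)
  nb ##..#: next=#  (t=1,i=5, bit25=1)
  nb ##...: next=#  (t=3,i=17, bit24=1)
  nb #.###: next=#  (t=4,i=17, bit23=1)
  nb #.##.: next=#  (t=1,i=11, bit22=1)
  nb #.#.#: next=.  (t=0,i=5, bit21=0)
  nb #.#..: next=#  (t=0,i=7, bit20=1)
  nb #..##: next=.  (t=1,i=6, bit19=0)
  nb #..#.: next=#  (t=0,i=9, bit18=1)
  nb #...#: next=#  (t=0,i=17, bit17=1)
  nb #....: next=#  (t=3,i=0, bit16=1)
  nb .####: next=#  (t=4,i=0, bit15=1)
  nb .###.: next=.  (t=0,i=2, bit14=0)
  nb .##.#: next=.  (t=3,i=13, bit13=0)
  nb .##..: next=.  (t=1,i=4, bit12=0)
  nb .#.##: next=#  (t=2,i=12, bit11=1)
  nb .#.#.: next=.  (t=0,i=6, bit10=0)
  nb .#..#: next=#  (t=0,i=8, bit9=1)
  nb .#...: next=.  (t=0,i=16, bit8=0)
  nb ..###: next=.  (t=0,i=1, bit7=0)
  nb ..##.: next=#  (t=1,i=3, bit6=1)
  nb ..#.#: next=.  (t=0,i=13, bit5=0)
  nb ..#..: next=.  (t=0,i=10, bit4=0)
  nb ...##: next=.  (t=0,i=0, bit3=0)
  nb ...#.: next=.  (t=2,i=8, bit2=0)
  nb ....#: next=#  (t=3,i=3, bit1=1)
  nb .....: next=#  (t=3,i=1, bit0=1)
  bits 10100111110101111000101001000011 = 2815920707

2815920707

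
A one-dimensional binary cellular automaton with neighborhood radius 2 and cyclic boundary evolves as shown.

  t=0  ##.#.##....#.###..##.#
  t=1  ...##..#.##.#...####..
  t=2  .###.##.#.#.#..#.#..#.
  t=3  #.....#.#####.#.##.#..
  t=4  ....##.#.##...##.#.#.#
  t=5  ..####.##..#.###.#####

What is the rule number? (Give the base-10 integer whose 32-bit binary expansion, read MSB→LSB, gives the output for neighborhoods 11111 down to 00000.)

2201791566

  [31] ##### => #  t=3,i=10
  [30] ####. => .  t=1,i=18
  [29] ###.# => .  t=0,i=1
  [28] ###.. => .  t=0,i=15
  [27] ##.## => .  t=0,i=20
  [26] ##.#. => .  t=0,i=2
  [25] ##..# => #  t=0,i=16
  [24] ##... => #  t=0,i=7
  [23] #.### => .  t=0,i=13
  [22] #.##. => .  t=0,i=5
  [21] #.#.# => #  t=0,i=3
  [20] #.#.. => #  t=1,i=12
  [19] #..## => #  t=0,i=17
  [18] #..#. => #  t=1,i=6
  [17] #...# => .  t=1,i=14
  [16] #.... => .  t=0,i=8
  [15] .#### => #  t=1,i=17
  [14] .###. => .  t=0,i=0
  [13] .##.# => #  t=0,i=19
  [12] .##.. => .  t=0,i=6
  [11] .#.## => #  t=0,i=4
  [10] .#.#. => #  t=2,i=9
  [9] .#..# => .  t=2,i=13
  [8] .#... => .  t=1,i=13
  [7] ..### => .  t=1,i=16
  [6] ..##. => #  t=0,i=18
  [5] ..#.# => .  t=0,i=11
  [4] ..#.. => .  t=2,i=20
  [3] ...## => #  t=1,i=2
  [2] ...#. => #  t=0,i=10
  [1] ....# => #  t=0,i=9
  [0] ..... => .  t=1,i=0
  bits 10000011001111001010110001001110 = 2201791566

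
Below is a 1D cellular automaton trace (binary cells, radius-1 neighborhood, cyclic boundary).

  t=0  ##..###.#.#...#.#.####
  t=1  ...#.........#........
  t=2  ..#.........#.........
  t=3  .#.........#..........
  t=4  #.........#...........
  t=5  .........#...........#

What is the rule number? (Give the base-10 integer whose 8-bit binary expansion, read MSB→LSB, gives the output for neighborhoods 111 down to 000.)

2

  nb ###: next=.  (t=0,i=0, bit7=0)
  nb ##.: next=.  (t=0,i=1, bit6=0)
  nb #.#: next=.  (t=0,i=7, bit5=0)
  nb #..: next=.  (t=0,i=2, bit4=0)
  nb .##: next=.  (t=0,i=4, bit3=0)
  nb .#.: next=.  (t=0,i=8, bit2=0)
  nb ..#: next=#  (t=0,i=3, bit1=1)
  nb ...: next=.  (t=0,i=12, bit0=0)
  bits 00000010 = 2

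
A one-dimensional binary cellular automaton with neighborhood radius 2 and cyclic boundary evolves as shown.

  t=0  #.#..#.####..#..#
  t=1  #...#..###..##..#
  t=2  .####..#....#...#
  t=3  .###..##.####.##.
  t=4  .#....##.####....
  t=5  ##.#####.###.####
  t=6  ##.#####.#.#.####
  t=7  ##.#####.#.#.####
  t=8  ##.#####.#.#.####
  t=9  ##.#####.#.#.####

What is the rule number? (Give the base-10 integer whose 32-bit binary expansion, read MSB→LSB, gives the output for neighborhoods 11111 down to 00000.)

  ##### -> #   bit 31 = 1  t=5,i=5
  ####. -> #   bit 30 = 1  t=0,i=9
  ###.# -> #   bit 29 = 1  t=3,i=12
  ###.. -> .   bit 28 = 0  t=0,i=10
  ##.## -> .   bit 27 = 0  t=3,i=8
  ##.#. -> .   bit 26 = 0  t=0,i=1
  ##..# -> .   bit 25 = 0  t=0,i=11
  ##... -> #   bit 24 = 1  t=1,i=1
  #.### -> #   bit 23 = 1  t=0,i=7
  #.##. -> .   bit 22 = 0  t=3,i=14
  #.#.# -> #   bit 21 = 1  t=6,i=9
  #.#.. -> .   bit 20 = 0  t=0,i=2
  #..## -> .   bit 19 = 0  t=0,i=15
  #..#. -> #   bit 18 = 1  t=0,i=4
  #...# -> #   bit 17 = 1  t=1,i=2
  #.... -> #   bit 16 = 1  t=2,i=9
  .#### -> #   bit 15 = 1  t=0,i=8
  .###. -> .   bit 14 = 0  t=1,i=8
  .##.# -> #   bit 13 = 1  t=0,i=0
  .##.. -> .   bit 12 = 0  t=1,i=0
  .#.## -> .   bit 11 = 0  t=0,i=6
  .#.#. -> .   bit 10 = 0  t=6,i=10
  .#..# -> .   bit 9 = 0  t=0,i=3
  .#... -> .   bit 8 = 0  t=2,i=8
  ..### -> #   bit 7 = 1  t=1,i=7
  ..##. -> #   bit 6 = 1  t=0,i=16
  ..#.# -> .   bit 5 = 0  t=0,i=5
  ..#.. -> #   bit 4 = 1  t=0,i=13
  ...## -> #   bit 3 = 1  t=4,i=5
  ...#. -> #   bit 2 = 1  t=1,i=3
  ....# -> #   bit 1 = 1  t=2,i=10
  ..... -> #   bit 0 = 1  t=4,i=15
  bits 11100001101001111010000011011111 = 3785859295

3785859295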